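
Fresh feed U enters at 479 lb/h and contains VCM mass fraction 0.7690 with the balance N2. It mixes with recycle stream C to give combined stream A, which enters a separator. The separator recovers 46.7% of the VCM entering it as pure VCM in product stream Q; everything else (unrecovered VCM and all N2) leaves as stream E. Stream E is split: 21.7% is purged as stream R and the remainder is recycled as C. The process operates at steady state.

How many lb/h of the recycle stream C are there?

N2 enters only via U and leaves only via the purge: 479×0.231 = 0.217×(N2 in E), and the separator passes all N2, so N2 in A = N2 in E = 509.9 lb/h.
VCM in A: m_A = 479×0.769 + (1−0.217)·(1−0.467)·m_A, so m_A = 368.35/0.5827 = 632.19 lb/h.
E = (1−0.467)×632.19 + 509.9 = 846.86 lb/h.
Recycle C = (1−0.217)×846.86 = 663.09 lb/h.

663.1 lb/h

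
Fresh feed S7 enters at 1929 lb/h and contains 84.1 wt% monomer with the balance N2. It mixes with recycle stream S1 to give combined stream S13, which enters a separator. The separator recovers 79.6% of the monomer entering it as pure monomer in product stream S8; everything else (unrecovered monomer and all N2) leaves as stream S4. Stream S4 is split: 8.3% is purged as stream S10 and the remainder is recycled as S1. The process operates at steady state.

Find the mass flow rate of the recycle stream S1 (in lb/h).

N2 enters only via S7 and leaves only via the purge: 1929×0.159 = 0.083×(N2 in S4), and the separator passes all N2, so N2 in S13 = N2 in S4 = 3695.3 lb/h.
monomer in S13: m_A = 1929×0.841 + (1−0.083)·(1−0.796)·m_A, so m_A = 1622.3/0.8129 = 1995.6 lb/h.
S4 = (1−0.796)×1995.6 + 3695.3 = 4102.4 lb/h.
Recycle S1 = (1−0.083)×4102.4 = 3761.9 lb/h.

3762 lb/h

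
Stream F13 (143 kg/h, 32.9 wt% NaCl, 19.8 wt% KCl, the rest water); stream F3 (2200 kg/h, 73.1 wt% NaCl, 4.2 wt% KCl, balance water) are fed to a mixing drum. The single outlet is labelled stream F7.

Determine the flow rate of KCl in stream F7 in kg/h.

120.7 kg/h

KCl out = KCl in = 143×0.198 + 2200×0.042 = 120.71 kg/h.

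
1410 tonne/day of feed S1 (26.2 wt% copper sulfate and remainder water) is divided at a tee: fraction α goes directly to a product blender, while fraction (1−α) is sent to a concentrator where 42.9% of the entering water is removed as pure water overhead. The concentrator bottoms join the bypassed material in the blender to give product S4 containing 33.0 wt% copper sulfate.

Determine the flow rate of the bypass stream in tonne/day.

All 1410×0.262 = 369.42 tonne/day of copper sulfate reaches S4, so S4 = 369.42/0.330 = 1119.5 tonne/day and vapour = 290.55 tonne/day.
The evaporator receives (1−α)·1410 of feed at 0.738 water and removes 0.429 of that water:
0.429×0.738×(1−α)×1410 = 290.55
(1−α) = 290.55/446.41 = 0.6509;  α = 0.3491.
Bypass flow = 0.3491×1410 = 492.3 tonne/day.

492.3 tonne/day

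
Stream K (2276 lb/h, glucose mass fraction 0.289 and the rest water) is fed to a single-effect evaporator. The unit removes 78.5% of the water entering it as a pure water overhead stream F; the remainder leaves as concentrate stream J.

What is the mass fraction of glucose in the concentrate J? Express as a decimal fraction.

glucose is not removed: 2276×0.289 = 657.76 lb/h of glucose enters J.
water entering = 2276×0.711 = 1618.2 lb/h; overhead removed = 0.785×1618.2 = 1270.3 lb/h.
Concentrate = 2276 − 1270.3 = 1005.7 lb/h.
Mass fraction = 657.76/1005.7 = 0.654.

0.654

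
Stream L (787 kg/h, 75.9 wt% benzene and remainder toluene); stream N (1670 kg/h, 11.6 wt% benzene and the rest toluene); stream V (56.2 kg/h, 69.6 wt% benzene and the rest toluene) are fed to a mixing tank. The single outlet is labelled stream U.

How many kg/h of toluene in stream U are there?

toluene out = toluene in = 787×0.241 + 1670×0.884 + 56.2×0.304 = 1683 kg/h.

1683 kg/h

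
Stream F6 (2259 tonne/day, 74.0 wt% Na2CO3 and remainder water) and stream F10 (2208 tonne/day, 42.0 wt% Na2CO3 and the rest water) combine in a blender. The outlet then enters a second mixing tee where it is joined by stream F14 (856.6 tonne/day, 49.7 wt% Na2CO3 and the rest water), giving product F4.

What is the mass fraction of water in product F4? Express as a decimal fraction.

Overall, product flow = 5323.6 tonne/day.
water in = 2259×0.260 + 2208×0.580 + 856.6×0.503 = 2298.8 tonne/day.
water fraction in F4 = 0.432.

0.432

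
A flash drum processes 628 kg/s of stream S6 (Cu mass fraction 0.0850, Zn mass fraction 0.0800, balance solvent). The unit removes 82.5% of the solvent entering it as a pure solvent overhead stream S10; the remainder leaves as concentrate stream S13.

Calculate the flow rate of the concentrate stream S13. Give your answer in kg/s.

195.4 kg/s

solvent entering = 628×0.835 = 524.38 kg/s; overhead removed = 0.825×524.38 = 432.61 kg/s.
Concentrate = 628 − 432.61 = 195.39 kg/s.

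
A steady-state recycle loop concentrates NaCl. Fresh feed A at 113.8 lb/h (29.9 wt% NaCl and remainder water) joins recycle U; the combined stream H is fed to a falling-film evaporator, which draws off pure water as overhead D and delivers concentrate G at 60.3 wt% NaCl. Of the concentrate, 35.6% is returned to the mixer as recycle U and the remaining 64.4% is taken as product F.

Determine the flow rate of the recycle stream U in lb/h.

31.19 lb/h

Overall NaCl balance (none leaves overhead): NaCl in fresh feed = NaCl in product, i.e. 113.8×0.299 = (1−0.356)·G·0.603.
G = 34.026/(0.603×0.644) = 87.621 lb/h.
Recycle U = 0.356×87.621 = 31.193 lb/h.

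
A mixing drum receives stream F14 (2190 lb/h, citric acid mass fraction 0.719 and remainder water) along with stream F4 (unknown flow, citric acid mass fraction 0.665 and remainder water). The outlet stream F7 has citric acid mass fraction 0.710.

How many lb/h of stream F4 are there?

Let F4 be the unknown flow. Total out = 2190 + F4.
citric acid balance: 1574.6 + 0.665·F4 = 0.710·(2190 + F4)
(0.665 − 0.710)·F4 = 0.710×2190 − 1574.6 = -19.71
F4 = -19.71 / -0.045 = 438 lb/h

438 lb/h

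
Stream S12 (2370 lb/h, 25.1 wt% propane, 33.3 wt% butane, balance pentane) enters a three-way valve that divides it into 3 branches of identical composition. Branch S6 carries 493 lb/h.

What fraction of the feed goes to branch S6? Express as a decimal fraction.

Fraction to S6 = 493/2370 = 0.2080.

0.208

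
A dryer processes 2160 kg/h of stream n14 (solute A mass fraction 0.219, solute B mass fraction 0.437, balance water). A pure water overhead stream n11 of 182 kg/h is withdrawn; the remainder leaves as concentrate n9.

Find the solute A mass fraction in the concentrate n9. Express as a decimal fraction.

0.239

solute A is not removed: 2160×0.219 = 473.04 kg/h of solute A enters n9.
Concentrate = 2160 − 182 = 1978 kg/h.
Mass fraction = 473.04/1978 = 0.239.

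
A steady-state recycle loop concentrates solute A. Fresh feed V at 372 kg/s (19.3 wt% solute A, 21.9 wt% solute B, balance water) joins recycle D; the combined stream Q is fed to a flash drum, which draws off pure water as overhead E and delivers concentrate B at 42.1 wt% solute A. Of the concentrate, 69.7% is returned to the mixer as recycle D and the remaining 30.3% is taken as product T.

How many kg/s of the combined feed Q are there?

Overall solute A balance (none leaves overhead): solute A in fresh feed = solute A in product, i.e. 372×0.193 = (1−0.697)·B·0.421.
B = 71.796/(0.421×0.303) = 562.83 kg/s.
Recycle D = 0.697×562.83 = 392.29 kg/s.
Combined feed Q = 372 + 392.29 = 764.29 kg/s.

764.3 kg/s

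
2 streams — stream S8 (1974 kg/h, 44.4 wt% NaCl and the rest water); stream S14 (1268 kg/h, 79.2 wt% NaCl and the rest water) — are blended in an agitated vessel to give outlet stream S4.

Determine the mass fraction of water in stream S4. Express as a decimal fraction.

0.420

Total flow out = 1974 + 1268 = 3242 kg/h.
water in = 1974×0.556 + 1268×0.208 = 1361.3 kg/h.
water mass fraction in S4 = 1361.3/3242 = 0.420.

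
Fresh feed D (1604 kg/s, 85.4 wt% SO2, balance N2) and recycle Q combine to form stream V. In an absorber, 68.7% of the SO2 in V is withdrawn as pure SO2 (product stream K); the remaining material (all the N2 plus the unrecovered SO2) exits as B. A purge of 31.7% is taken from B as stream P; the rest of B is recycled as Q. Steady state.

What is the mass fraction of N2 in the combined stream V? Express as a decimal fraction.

N2 enters only via D and leaves only via the purge: 1604×0.146 = 0.317×(N2 in B), and the absorber passes all N2, so N2 in V = N2 in B = 738.75 kg/s.
SO2 in V: m_A = 1604×0.854 + (1−0.317)·(1−0.687)·m_A, so m_A = 1369.8/0.7862 = 1742.3 kg/s.
V = 1742.3 + 738.75 = 2481 kg/s.
N2 fraction in V = 738.75/2481 = 0.298.

0.298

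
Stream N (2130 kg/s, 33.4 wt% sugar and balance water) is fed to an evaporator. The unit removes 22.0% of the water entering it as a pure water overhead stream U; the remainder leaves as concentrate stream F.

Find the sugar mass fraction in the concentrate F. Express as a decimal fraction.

0.391

sugar is not removed: 2130×0.334 = 711.42 kg/s of sugar enters F.
water entering = 2130×0.666 = 1418.6 kg/s; overhead removed = 0.220×1418.6 = 312.09 kg/s.
Concentrate = 2130 − 312.09 = 1817.9 kg/s.
Mass fraction = 711.42/1817.9 = 0.391.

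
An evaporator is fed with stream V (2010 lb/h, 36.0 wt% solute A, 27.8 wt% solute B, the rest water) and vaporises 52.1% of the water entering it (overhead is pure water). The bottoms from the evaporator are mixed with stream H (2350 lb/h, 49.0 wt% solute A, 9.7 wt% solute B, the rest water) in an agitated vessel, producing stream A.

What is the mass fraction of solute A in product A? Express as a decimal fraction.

Vapour removed = 0.521×0.362×2010 = 379.09 lb/h; concentrate = 1630.9 lb/h.
solute A reaching the mixer = 723.6 (from concentrate) + 2350×0.490 = 1875.1 lb/h.
Product flow = 1630.9 + 2350 = 3980.9 lb/h; solute A fraction = 0.4710.

0.4710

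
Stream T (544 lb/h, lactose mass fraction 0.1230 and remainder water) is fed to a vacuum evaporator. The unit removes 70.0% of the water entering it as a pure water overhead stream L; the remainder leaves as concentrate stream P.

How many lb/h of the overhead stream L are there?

water entering = 544×0.877 = 477.09 lb/h; overhead removed = 0.700×477.09 = 333.96 lb/h.

334 lb/h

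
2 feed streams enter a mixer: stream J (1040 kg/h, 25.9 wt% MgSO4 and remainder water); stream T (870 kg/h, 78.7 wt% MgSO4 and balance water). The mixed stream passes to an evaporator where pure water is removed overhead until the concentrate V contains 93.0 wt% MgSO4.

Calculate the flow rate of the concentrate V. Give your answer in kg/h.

MgSO4 entering = 1040×0.259 + 870×0.787 = 954.05 kg/h.
All MgSO4 reports to V, so V = 954.05/0.930 = 1025.9 kg/h.

1026 kg/h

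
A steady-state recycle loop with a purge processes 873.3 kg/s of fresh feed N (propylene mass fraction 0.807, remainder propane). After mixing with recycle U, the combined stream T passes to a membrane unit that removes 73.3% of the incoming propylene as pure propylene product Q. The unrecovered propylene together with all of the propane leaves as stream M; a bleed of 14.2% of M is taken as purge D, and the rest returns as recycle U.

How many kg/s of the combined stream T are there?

2101 kg/s

propane enters only via N and leaves only via the purge: 873.3×0.193 = 0.142×(propane in M), and the membrane unit passes all propane, so propane in T = propane in M = 1187 kg/s.
propylene in T: m_A = 873.3×0.807 + (1−0.142)·(1−0.733)·m_A, so m_A = 704.75/0.7709 = 914.18 kg/s.
T = 914.18 + 1187 = 2101.1 kg/s.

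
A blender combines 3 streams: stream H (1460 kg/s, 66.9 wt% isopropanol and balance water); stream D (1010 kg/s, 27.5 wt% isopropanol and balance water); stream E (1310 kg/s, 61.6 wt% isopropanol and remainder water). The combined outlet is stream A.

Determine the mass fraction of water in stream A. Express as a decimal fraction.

0.455

Total flow out = 1460 + 1010 + 1310 = 3780 kg/s.
water in = 1460×0.331 + 1010×0.725 + 1310×0.384 = 1718.6 kg/s.
water mass fraction in A = 1718.6/3780 = 0.455.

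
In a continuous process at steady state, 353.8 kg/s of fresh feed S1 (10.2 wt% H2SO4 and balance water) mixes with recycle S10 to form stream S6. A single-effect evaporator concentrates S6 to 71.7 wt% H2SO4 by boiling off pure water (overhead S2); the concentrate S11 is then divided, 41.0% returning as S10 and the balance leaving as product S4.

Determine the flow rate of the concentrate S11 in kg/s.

85.31 kg/s

Overall H2SO4 balance (none leaves overhead): H2SO4 in fresh feed = H2SO4 in product, i.e. 353.8×0.102 = (1−0.410)·S11·0.717.
S11 = 36.088/(0.717×0.590) = 85.307 kg/s.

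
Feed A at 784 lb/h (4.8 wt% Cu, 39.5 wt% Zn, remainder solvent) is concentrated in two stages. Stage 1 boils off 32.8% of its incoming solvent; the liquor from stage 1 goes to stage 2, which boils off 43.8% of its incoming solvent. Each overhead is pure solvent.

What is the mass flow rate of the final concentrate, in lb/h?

512.2 lb/h

solvent in feed = 784×0.557 = 436.69 lb/h.
After stage 1: solvent left = (1−0.328)×436.69 = 293.45; stream total = 640.77 lb/h.
After stage 2: solvent left = (1−0.438)×293.45 = 164.92; final concentrate = 512.23 lb/h.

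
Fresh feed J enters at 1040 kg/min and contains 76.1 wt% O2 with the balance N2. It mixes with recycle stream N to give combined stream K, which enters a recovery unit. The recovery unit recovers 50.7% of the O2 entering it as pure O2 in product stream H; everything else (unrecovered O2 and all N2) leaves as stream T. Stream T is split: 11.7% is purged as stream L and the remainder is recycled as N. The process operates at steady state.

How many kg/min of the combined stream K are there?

3526 kg/min

N2 enters only via J and leaves only via the purge: 1040×0.239 = 0.117×(N2 in T), and the recovery unit passes all N2, so N2 in K = N2 in T = 2124.4 kg/min.
O2 in K: m_A = 1040×0.761 + (1−0.117)·(1−0.507)·m_A, so m_A = 791.44/0.5647 = 1401.6 kg/min.
K = 1401.6 + 2124.4 = 3526 kg/min.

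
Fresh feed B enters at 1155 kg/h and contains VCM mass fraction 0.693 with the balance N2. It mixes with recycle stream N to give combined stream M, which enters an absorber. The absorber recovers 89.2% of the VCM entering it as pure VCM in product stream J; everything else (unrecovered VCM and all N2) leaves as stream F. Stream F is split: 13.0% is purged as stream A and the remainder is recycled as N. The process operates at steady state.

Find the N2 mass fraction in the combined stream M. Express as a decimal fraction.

N2 enters only via B and leaves only via the purge: 1155×0.307 = 0.130×(N2 in F), and the absorber passes all N2, so N2 in M = N2 in F = 2727.6 kg/h.
VCM in M: m_A = 1155×0.693 + (1−0.130)·(1−0.892)·m_A, so m_A = 800.41/0.9060 = 883.42 kg/h.
M = 883.42 + 2727.6 = 3611 kg/h.
N2 fraction in M = 2727.6/3611 = 0.755.

0.755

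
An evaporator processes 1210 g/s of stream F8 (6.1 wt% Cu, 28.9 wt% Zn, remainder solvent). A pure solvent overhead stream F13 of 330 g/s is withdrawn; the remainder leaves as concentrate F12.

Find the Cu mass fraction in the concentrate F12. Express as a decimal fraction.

0.084

Cu is not removed: 1210×0.061 = 73.81 g/s of Cu enters F12.
Concentrate = 1210 − 330 = 880 g/s.
Mass fraction = 73.81/880 = 0.084.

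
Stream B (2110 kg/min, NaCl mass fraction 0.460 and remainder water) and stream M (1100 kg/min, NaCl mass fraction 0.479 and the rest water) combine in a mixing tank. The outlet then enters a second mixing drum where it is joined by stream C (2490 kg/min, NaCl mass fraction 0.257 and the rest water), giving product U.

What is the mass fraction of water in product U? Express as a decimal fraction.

Overall, product flow = 5700 kg/min.
water in = 2110×0.540 + 1100×0.521 + 2490×0.743 = 3562.6 kg/min.
water fraction in U = 0.625.

0.625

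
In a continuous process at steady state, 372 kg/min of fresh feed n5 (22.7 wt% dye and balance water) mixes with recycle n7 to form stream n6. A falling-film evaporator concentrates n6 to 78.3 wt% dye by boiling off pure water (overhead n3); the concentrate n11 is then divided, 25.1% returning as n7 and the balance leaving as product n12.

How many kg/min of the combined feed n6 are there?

408.1 kg/min

Overall dye balance (none leaves overhead): dye in fresh feed = dye in product, i.e. 372×0.227 = (1−0.251)·n11·0.783.
n11 = 84.444/(0.783×0.749) = 143.99 kg/min.
Recycle n7 = 0.251×143.99 = 36.141 kg/min.
Combined feed n6 = 372 + 36.141 = 408.14 kg/min.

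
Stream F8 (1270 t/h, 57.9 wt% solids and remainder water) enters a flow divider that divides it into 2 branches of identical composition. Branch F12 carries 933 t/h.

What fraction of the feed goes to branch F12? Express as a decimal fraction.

Fraction to F12 = 933/1270 = 0.7346.

0.735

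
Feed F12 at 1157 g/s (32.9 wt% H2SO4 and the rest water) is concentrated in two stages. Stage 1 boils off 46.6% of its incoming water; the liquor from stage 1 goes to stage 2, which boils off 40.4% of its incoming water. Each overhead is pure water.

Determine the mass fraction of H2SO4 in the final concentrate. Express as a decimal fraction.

0.6064

water in feed = 1157×0.671 = 776.35 g/s.
After stage 1: water left = (1−0.466)×776.35 = 414.57; stream total = 795.22 g/s.
After stage 2: water left = (1−0.404)×414.57 = 247.08; final concentrate = 627.74 g/s.
H2SO4 fraction = 380.65/627.74 = 0.6064.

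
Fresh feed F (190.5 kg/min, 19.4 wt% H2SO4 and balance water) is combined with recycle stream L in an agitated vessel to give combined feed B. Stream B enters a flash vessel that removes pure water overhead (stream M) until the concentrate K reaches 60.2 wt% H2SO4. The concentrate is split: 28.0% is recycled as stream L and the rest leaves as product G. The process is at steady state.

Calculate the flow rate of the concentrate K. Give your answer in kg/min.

85.26 kg/min

Overall H2SO4 balance (none leaves overhead): H2SO4 in fresh feed = H2SO4 in product, i.e. 190.5×0.194 = (1−0.280)·K·0.602.
K = 36.957/(0.602×0.720) = 85.264 kg/min.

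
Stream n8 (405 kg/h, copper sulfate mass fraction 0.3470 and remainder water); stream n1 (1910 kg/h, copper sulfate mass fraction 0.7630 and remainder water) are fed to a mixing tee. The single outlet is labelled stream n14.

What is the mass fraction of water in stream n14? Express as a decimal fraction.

0.3098

Total flow out = 405 + 1910 = 2315 kg/h.
water in = 405×0.653 + 1910×0.237 = 717.13 kg/h.
water mass fraction in n14 = 717.13/2315 = 0.3098.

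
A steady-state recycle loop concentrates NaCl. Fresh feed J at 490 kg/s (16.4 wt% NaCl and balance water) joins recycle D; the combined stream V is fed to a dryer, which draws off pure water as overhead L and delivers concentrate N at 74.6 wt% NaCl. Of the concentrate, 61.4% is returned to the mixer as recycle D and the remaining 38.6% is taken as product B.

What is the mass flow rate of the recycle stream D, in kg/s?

171.3 kg/s

Overall NaCl balance (none leaves overhead): NaCl in fresh feed = NaCl in product, i.e. 490×0.164 = (1−0.614)·N·0.746.
N = 80.36/(0.746×0.386) = 279.07 kg/s.
Recycle D = 0.614×279.07 = 171.35 kg/s.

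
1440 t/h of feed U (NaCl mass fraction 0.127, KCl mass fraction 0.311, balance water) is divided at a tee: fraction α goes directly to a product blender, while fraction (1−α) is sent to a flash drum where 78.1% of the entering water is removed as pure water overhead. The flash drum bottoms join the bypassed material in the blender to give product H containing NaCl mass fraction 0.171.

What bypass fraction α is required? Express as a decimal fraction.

0.414

All 1440×0.127 = 182.88 t/h of NaCl reaches H, so H = 182.88/0.171 = 1069.5 t/h and vapour = 370.53 t/h.
The evaporator receives (1−α)·1440 of feed at 0.562 water and removes 0.781 of that water:
0.781×0.562×(1−α)×1440 = 370.53
(1−α) = 370.53/632.05 = 0.5862;  α = 0.4138.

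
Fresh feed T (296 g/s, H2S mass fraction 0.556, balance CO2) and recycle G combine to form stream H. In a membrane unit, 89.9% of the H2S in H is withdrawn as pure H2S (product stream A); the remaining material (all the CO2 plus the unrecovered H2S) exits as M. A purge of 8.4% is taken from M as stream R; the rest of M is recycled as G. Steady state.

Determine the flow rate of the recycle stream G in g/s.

1450 g/s

CO2 enters only via T and leaves only via the purge: 296×0.444 = 0.084×(CO2 in M), and the membrane unit passes all CO2, so CO2 in H = CO2 in M = 1564.6 g/s.
H2S in H: m_A = 296×0.556 + (1−0.084)·(1−0.899)·m_A, so m_A = 164.58/0.9075 = 181.35 g/s.
M = (1−0.899)×181.35 + 1564.6 = 1582.9 g/s.
Recycle G = (1−0.084)×1582.9 = 1449.9 g/s.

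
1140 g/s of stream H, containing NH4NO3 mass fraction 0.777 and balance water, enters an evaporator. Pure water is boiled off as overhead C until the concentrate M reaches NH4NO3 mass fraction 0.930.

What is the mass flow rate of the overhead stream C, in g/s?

187.5 g/s

NH4NO3 is conserved: 1140×0.777 = 885.78 g/s all reports to the concentrate.
Concentrate = 885.78/(target fraction) = 952.45 g/s.
Overhead = 1140 − 952.45 = 187.55 g/s.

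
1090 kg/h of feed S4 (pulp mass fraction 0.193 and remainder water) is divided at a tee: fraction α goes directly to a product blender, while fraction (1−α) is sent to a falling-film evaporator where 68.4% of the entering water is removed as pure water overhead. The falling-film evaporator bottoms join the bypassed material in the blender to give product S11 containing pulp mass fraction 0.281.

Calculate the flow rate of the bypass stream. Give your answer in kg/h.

471.6 kg/h

All 1090×0.193 = 210.37 kg/h of pulp reaches S11, so S11 = 210.37/0.281 = 748.65 kg/h and vapour = 341.35 kg/h.
The evaporator receives (1−α)·1090 of feed at 0.807 water and removes 0.684 of that water:
0.684×0.807×(1−α)×1090 = 341.35
(1−α) = 341.35/601.67 = 0.5673;  α = 0.4327.
Bypass flow = 0.4327×1090 = 471.59 kg/h.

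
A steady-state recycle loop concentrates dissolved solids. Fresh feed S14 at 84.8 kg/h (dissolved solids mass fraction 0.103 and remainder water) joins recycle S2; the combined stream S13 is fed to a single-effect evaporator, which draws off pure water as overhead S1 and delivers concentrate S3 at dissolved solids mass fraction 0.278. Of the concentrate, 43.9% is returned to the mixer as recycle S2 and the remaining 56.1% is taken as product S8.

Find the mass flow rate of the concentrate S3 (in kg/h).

56 kg/h

Overall dissolved solids balance (none leaves overhead): dissolved solids in fresh feed = dissolved solids in product, i.e. 84.8×0.103 = (1−0.439)·S3·0.278.
S3 = 8.7344/(0.278×0.561) = 56.005 kg/h.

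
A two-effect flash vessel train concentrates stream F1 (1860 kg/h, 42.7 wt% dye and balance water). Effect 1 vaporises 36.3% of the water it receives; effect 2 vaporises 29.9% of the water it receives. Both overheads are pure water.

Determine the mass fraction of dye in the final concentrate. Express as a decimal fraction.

water in feed = 1860×0.573 = 1065.8 kg/h.
After stage 1: water left = (1−0.363)×1065.8 = 678.9; stream total = 1473.1 kg/h.
After stage 2: water left = (1−0.299)×678.9 = 475.91; final concentrate = 1270.1 kg/h.
dye fraction = 794.22/1270.1 = 0.6253.

0.6253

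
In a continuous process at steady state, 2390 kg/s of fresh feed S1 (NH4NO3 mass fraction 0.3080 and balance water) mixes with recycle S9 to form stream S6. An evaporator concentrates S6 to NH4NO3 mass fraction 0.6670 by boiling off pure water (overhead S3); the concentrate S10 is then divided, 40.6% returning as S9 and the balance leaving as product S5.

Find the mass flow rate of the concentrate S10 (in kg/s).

1858 kg/s

Overall NH4NO3 balance (none leaves overhead): NH4NO3 in fresh feed = NH4NO3 in product, i.e. 2390×0.308 = (1−0.406)·S10·0.667.
S10 = 736.12/(0.667×0.594) = 1858 kg/s.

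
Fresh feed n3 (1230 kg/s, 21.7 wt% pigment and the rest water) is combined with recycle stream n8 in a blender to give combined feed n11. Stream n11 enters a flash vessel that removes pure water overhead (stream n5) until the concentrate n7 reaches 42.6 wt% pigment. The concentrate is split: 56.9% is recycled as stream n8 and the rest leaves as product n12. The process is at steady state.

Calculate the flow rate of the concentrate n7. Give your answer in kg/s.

Overall pigment balance (none leaves overhead): pigment in fresh feed = pigment in product, i.e. 1230×0.217 = (1−0.569)·n7·0.426.
n7 = 266.91/(0.426×0.431) = 1453.7 kg/s.

1454 kg/s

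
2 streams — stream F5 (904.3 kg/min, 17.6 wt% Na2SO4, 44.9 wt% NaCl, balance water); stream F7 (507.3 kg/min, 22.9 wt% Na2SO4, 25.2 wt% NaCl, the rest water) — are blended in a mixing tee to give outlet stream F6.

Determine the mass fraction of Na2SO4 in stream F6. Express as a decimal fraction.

0.1950

Total flow out = 904.3 + 507.3 = 1411.6 kg/min.
Na2SO4 in = 904.3×0.176 + 507.3×0.229 = 275.33 kg/min.
Na2SO4 mass fraction in F6 = 275.33/1411.6 = 0.1950.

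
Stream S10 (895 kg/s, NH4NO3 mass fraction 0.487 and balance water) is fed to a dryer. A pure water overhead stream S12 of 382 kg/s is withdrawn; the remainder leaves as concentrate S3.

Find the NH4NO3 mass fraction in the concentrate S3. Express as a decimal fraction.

0.850

NH4NO3 is not removed: 895×0.487 = 435.87 kg/s of NH4NO3 enters S3.
Concentrate = 895 − 382 = 513 kg/s.
Mass fraction = 435.87/513 = 0.850.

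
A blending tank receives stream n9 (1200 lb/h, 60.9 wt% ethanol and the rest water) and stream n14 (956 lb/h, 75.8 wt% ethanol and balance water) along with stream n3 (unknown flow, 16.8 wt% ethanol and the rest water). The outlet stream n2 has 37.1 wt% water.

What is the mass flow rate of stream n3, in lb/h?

215.5 lb/h

Let n3 be the unknown flow. Total out = 2156 + n3.
water balance: 700.55 + 0.832·n3 = 0.371·(2156 + n3)
(0.832 − 0.371)·n3 = 0.371×2156 − 700.55 = 99.324
n3 = 99.324 / 0.461 = 215.45 lb/h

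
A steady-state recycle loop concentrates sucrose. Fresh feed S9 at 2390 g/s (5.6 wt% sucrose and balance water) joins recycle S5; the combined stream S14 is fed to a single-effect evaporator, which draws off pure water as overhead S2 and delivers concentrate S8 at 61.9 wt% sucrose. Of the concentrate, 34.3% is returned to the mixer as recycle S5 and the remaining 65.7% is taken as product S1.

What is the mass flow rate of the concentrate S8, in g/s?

329.1 g/s

Overall sucrose balance (none leaves overhead): sucrose in fresh feed = sucrose in product, i.e. 2390×0.056 = (1−0.343)·S8·0.619.
S8 = 133.84/(0.619×0.657) = 329.1 g/s.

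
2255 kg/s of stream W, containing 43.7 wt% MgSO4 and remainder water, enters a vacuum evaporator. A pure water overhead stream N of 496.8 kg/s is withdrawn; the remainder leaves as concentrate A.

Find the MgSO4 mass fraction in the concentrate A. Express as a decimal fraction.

0.560

MgSO4 is not removed: 2255×0.437 = 985.43 kg/s of MgSO4 enters A.
Concentrate = 2255 − 496.8 = 1758.2 kg/s.
Mass fraction = 985.43/1758.2 = 0.560.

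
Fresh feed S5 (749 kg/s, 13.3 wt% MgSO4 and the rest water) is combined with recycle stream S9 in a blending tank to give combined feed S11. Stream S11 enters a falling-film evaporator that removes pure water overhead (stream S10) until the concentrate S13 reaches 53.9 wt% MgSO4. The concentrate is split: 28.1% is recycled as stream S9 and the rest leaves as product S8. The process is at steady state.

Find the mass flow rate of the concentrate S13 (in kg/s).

Overall MgSO4 balance (none leaves overhead): MgSO4 in fresh feed = MgSO4 in product, i.e. 749×0.133 = (1−0.281)·S13·0.539.
S13 = 99.617/(0.539×0.719) = 257.05 kg/s.

257 kg/s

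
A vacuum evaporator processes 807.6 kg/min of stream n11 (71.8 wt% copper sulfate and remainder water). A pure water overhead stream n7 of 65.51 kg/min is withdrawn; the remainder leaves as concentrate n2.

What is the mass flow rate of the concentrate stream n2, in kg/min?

Concentrate = 807.6 − 65.51 = 742.09 kg/min.

742.1 kg/min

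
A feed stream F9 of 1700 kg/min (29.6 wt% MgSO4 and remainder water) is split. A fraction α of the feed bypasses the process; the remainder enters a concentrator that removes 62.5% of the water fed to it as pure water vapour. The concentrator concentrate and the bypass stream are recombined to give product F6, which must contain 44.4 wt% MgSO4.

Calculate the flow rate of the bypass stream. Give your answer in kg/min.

All 1700×0.296 = 503.2 kg/min of MgSO4 reaches F6, so F6 = 503.2/0.444 = 1133.3 kg/min and vapour = 566.67 kg/min.
The evaporator receives (1−α)·1700 of feed at 0.704 water and removes 0.625 of that water:
0.625×0.704×(1−α)×1700 = 566.67
(1−α) = 566.67/748 = 0.7576;  α = 0.2424.
Bypass flow = 0.2424×1700 = 412.12 kg/min.

412.1 kg/min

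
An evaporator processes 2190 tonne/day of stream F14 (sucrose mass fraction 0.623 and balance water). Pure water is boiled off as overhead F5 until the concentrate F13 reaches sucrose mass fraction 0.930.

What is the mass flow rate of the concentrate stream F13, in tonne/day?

sucrose is conserved: 2190×0.623 = 1364.4 tonne/day all reports to the concentrate.
Concentrate = 1364.4/(target fraction) = 1467.1 tonne/day.

1467 tonne/day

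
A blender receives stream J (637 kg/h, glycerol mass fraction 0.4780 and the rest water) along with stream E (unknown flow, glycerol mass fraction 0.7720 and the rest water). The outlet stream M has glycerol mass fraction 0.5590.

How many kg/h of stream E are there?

Let E be the unknown flow. Total out = 637 + E.
glycerol balance: 304.49 + 0.772·E = 0.559·(637 + E)
(0.772 − 0.559)·E = 0.559×637 − 304.49 = 51.597
E = 51.597 / 0.213 = 242.24 kg/h

242.2 kg/h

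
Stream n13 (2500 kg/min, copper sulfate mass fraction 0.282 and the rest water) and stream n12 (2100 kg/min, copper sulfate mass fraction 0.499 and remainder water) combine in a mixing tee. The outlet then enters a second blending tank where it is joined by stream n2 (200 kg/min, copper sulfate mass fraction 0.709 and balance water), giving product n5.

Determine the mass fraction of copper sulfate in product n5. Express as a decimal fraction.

0.395

Overall, product flow = 4800 kg/min.
copper sulfate in = 2500×0.282 + 2100×0.499 + 200×0.709 = 1894.7 kg/min.
copper sulfate fraction in n5 = 0.395.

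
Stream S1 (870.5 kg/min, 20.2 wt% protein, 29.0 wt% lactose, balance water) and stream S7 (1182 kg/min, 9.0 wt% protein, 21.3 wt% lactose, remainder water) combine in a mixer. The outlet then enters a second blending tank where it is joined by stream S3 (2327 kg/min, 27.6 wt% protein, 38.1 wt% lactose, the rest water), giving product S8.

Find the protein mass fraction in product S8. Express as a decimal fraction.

0.211

Overall, product flow = 4379.5 kg/min.
protein in = 870.5×0.202 + 1182×0.090 + 2327×0.276 = 924.47 kg/min.
protein fraction in S8 = 0.211.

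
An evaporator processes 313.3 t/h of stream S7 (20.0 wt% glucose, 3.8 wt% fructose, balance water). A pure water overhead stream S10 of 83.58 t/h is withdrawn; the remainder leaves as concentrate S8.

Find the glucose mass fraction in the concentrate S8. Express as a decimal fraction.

glucose is not removed: 313.3×0.200 = 62.66 t/h of glucose enters S8.
Concentrate = 313.3 − 83.58 = 229.72 t/h.
Mass fraction = 62.66/229.72 = 0.273.

0.273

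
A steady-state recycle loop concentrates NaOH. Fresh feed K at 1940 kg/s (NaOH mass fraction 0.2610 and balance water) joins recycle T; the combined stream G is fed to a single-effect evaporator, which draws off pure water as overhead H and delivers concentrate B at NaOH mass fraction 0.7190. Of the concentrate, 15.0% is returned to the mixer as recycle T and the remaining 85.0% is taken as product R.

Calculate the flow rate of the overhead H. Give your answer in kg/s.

1236 kg/s

Overall NaOH balance (none leaves overhead): NaOH in fresh feed = NaOH in product, i.e. 1940×0.261 = (1−0.150)·B·0.719.
B = 506.34/(0.719×0.850) = 828.5 kg/s.
Recycle T = 0.150×828.5 = 124.28 kg/s.
Combined feed G = 1940 + 124.28 = 2064.3 kg/s.
Overhead H = G − B = 2064.3 − 828.5 = 1235.8 kg/s.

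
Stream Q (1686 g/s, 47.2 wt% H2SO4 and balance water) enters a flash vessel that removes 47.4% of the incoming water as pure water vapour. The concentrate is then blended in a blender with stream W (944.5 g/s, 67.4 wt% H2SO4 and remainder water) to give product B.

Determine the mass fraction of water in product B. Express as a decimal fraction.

0.351

Vapour removed = 0.474×0.528×1686 = 421.96 g/s; concentrate = 1264 g/s.
water reaching the mixer = 468.25 (from concentrate) + 944.5×0.326 = 776.16 g/s.
Product flow = 1264 + 944.5 = 2208.5 g/s; water fraction = 0.351.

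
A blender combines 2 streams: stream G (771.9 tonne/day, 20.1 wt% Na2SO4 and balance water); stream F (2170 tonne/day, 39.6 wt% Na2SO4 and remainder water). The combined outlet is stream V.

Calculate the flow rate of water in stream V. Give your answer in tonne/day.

1927 tonne/day

water out = water in = 771.9×0.799 + 2170×0.604 = 1927.4 tonne/day.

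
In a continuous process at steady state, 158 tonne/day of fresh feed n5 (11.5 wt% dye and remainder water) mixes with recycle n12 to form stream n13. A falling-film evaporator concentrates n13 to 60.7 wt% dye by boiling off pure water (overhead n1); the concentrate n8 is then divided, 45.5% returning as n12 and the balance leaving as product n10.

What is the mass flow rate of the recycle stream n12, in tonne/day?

Overall dye balance (none leaves overhead): dye in fresh feed = dye in product, i.e. 158×0.115 = (1−0.455)·n8·0.607.
n8 = 18.17/(0.607×0.545) = 54.925 tonne/day.
Recycle n12 = 0.455×54.925 = 24.991 tonne/day.

24.99 tonne/day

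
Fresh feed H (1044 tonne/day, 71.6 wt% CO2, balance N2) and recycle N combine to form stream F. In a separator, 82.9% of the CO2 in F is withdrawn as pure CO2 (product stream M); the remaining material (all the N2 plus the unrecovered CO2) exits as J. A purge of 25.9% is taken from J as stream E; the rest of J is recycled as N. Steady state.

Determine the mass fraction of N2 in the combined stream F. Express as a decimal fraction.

N2 enters only via H and leaves only via the purge: 1044×0.284 = 0.259×(N2 in J), and the separator passes all N2, so N2 in F = N2 in J = 1144.8 tonne/day.
CO2 in F: m_A = 1044×0.716 + (1−0.259)·(1−0.829)·m_A, so m_A = 747.5/0.8733 = 855.96 tonne/day.
F = 855.96 + 1144.8 = 2000.7 tonne/day.
N2 fraction in F = 1144.8/2000.7 = 0.572.

0.572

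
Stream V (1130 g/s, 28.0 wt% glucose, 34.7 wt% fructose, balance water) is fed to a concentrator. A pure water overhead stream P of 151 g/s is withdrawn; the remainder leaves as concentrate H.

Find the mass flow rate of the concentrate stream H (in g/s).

Concentrate = 1130 − 151 = 979 g/s.

979 g/s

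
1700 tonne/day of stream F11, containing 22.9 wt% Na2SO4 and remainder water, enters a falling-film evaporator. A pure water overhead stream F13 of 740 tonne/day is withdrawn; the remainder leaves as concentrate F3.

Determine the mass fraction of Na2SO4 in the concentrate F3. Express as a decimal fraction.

Na2SO4 is not removed: 1700×0.229 = 389.3 tonne/day of Na2SO4 enters F3.
Concentrate = 1700 − 740 = 960 tonne/day.
Mass fraction = 389.3/960 = 0.4055.

0.4055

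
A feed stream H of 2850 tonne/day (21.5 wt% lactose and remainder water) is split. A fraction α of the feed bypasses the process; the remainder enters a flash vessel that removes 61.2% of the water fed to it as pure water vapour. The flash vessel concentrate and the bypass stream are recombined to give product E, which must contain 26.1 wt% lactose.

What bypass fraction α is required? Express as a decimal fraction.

0.633

All 2850×0.215 = 612.75 tonne/day of lactose reaches E, so E = 612.75/0.261 = 2347.7 tonne/day and vapour = 502.3 tonne/day.
The evaporator receives (1−α)·2850 of feed at 0.785 water and removes 0.612 of that water:
0.612×0.785×(1−α)×2850 = 502.3
(1−α) = 502.3/1369.2 = 0.3669;  α = 0.6331.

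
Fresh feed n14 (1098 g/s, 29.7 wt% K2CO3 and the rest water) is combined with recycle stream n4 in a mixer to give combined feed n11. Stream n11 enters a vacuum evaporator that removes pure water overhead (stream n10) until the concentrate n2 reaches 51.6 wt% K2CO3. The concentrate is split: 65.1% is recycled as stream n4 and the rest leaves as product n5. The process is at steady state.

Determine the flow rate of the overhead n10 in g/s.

466 g/s

Overall K2CO3 balance (none leaves overhead): K2CO3 in fresh feed = K2CO3 in product, i.e. 1098×0.297 = (1−0.651)·n2·0.516.
n2 = 326.11/(0.516×0.349) = 1810.9 g/s.
Recycle n4 = 0.651×1810.9 = 1178.9 g/s.
Combined feed n11 = 1098 + 1178.9 = 2276.9 g/s.
Overhead n10 = n11 − n2 = 2276.9 − 1810.9 = 466.01 g/s.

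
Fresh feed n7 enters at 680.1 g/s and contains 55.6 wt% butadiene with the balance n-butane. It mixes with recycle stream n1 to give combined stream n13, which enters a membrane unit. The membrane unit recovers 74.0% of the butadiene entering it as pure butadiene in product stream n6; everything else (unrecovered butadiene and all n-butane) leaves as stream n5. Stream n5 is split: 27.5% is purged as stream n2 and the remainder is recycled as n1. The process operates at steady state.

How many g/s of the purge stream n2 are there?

n-butane enters only via n7 and leaves only via the purge: 680.1×0.444 = 0.275×(n-butane in n5), and the membrane unit passes all n-butane, so n-butane in n13 = n-butane in n5 = 1098.1 g/s.
butadiene in n13: m_A = 680.1×0.556 + (1−0.275)·(1−0.740)·m_A, so m_A = 378.14/0.8115 = 465.97 g/s.
n5 = (1−0.740)×465.97 + 1098.1 = 1219.2 g/s.
Purge n2 = 0.275×1219.2 = 335.28 g/s.

335.3 g/s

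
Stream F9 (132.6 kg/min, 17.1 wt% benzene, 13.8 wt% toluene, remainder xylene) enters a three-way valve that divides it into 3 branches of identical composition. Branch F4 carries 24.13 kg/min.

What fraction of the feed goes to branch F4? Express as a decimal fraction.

0.182

Fraction to F4 = 24.13/132.6 = 0.1820.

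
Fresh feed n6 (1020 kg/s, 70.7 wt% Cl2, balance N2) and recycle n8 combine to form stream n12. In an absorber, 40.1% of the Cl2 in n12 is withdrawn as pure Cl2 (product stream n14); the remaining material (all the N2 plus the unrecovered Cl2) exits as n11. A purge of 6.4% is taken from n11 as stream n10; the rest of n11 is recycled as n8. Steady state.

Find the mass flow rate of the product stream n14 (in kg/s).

658.2 kg/s

Cl2 in n12: m_A = 1020×0.707 + (1−0.064)·(1−0.401)·m_A, so m_A = 721.14/0.4393 = 1641.4 kg/s.
Product n14 = 0.401×1641.4 = 658.21 kg/s.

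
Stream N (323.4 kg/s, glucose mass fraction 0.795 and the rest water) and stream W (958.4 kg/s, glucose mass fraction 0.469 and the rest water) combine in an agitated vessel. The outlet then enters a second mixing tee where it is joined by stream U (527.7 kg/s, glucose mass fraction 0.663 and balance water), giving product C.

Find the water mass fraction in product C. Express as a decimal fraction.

Overall, product flow = 1809.5 kg/s.
water in = 323.4×0.205 + 958.4×0.531 + 527.7×0.337 = 753.04 kg/s.
water fraction in C = 0.416.

0.416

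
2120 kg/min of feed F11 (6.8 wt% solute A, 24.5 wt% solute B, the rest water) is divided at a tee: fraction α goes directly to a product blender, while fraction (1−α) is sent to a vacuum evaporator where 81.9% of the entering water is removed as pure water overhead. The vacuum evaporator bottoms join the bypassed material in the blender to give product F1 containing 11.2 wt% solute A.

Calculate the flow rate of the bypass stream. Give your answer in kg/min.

All 2120×0.068 = 144.16 kg/min of solute A reaches F1, so F1 = 144.16/0.112 = 1287.1 kg/min and vapour = 832.86 kg/min.
The evaporator receives (1−α)·2120 of feed at 0.687 water and removes 0.819 of that water:
0.819×0.687×(1−α)×2120 = 832.86
(1−α) = 832.86/1192.8 = 0.6982;  α = 0.3018.
Bypass flow = 0.3018×2120 = 639.77 kg/min.

639.8 kg/min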